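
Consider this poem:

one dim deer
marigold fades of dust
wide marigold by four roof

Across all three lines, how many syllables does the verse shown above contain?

16

Line 1: "one dim deer": 1+1+1 = 3
Line 2: "marigold fades of dust": 3+1+1+1 = 6
Line 3: "wide marigold by four roof": 1+3+1+1+1 = 7
Total: 3 + 6 + 7 = 16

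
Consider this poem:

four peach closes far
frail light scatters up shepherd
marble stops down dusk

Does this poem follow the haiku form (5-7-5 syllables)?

Line 1: four (1), peach (1), closes (2), far (1) → 5 ✓
Line 2: frail (1), light (1), scatters (2), up (1), shepherd (2) → 7 ✓
Line 3: marble (2), stops (1), down (1), dusk (1) → 5 ✓

Yes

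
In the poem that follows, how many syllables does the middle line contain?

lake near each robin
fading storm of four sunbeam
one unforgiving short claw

7

The middle line: fading(2) + storm(1) + of(1) + four(1) + sunbeam(2) = 7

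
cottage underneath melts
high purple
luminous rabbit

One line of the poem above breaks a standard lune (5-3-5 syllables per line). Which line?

Line 1

Line 1: cottage(2) + underneath(3) + melts(1) = 6 (expected 5)
Line 2: high(1) + purple(2) = 3 ✓
Line 3: luminous(3) + rabbit(2) = 5 ✓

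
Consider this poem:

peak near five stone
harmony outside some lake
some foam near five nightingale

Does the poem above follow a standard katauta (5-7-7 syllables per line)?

Line 1: peak(1) + near(1) + five(1) + stone(1) = 4 (expected 5)
Line 2: harmony(3) + outside(2) + some(1) + lake(1) = 7 ✓
Line 3: some(1) + foam(1) + near(1) + five(1) + nightingale(3) = 7 ✓

No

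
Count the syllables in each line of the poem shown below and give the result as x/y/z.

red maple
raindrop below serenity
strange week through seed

3/8/4

Line 1: "red maple": 1+2 = 3
Line 2: "raindrop below serenity": 2+2+4 = 8
Line 3: "strange week through seed": 1+1+1+1 = 4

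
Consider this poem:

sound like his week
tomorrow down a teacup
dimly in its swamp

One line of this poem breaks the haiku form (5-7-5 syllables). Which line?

Line 1: "sound like his week": 1+1+1+1 = 4 (expected 5)
Line 2: "tomorrow down a teacup": 3+1+1+2 = 7 ✓
Line 3: "dimly in its swamp": 2+1+1+1 = 5 ✓

Line 1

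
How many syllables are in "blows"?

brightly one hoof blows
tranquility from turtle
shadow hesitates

1

"blows" has 1 syllable.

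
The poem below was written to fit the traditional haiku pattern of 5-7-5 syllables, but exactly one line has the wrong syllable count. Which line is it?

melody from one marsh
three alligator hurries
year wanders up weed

The first line

Line 1: melody (3), from (1), one (1), marsh (1) → 6 (expected 5)
Line 2: three (1), alligator (4), hurries (2) → 7 ✓
Line 3: year (1), wanders (2), up (1), weed (1) → 5 ✓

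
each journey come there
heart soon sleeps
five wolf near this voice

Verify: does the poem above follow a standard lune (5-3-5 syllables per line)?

Yes

Line 1: "each journey come there": 1+2+1+1 = 5 ✓
Line 2: "heart soon sleeps": 1+1+1 = 3 ✓
Line 3: "five wolf near this voice": 1+1+1+1+1 = 5 ✓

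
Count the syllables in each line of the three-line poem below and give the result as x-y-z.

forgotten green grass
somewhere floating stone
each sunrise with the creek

5-5-6

Line 1: forgotten(3) + green(1) + grass(1) = 5
Line 2: somewhere(2) + floating(2) + stone(1) = 5
Line 3: each(1) + sunrise(2) + with(1) + the(1) + creek(1) = 6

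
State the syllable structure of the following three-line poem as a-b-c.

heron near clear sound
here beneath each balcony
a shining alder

Line 1: heron(2) + near(1) + clear(1) + sound(1) = 5
Line 2: here(1) + beneath(2) + each(1) + balcony(3) = 7
Line 3: a(1) + shining(2) + alder(2) = 5

5-7-5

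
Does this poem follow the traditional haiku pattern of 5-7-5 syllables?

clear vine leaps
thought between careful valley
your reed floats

Line 1: "clear vine leaps": 1+1+1 = 3 (expected 5)
Line 2: "thought between careful valley": 1+2+2+2 = 7 ✓
Line 3: "your reed floats": 1+1+1 = 3 (expected 5)

No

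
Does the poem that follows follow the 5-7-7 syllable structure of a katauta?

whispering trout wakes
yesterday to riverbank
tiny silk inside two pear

Line 1: "whispering trout wakes": 3+1+1 = 5 ✓
Line 2: "yesterday to riverbank": 3+1+3 = 7 ✓
Line 3: "tiny silk inside two pear": 2+1+2+1+1 = 7 ✓

Yes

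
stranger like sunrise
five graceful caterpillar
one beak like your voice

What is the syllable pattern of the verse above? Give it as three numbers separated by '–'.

5–7–5

Line 1: stranger(2) + like(1) + sunrise(2) = 5
Line 2: five(1) + graceful(2) + caterpillar(4) = 7
Line 3: one(1) + beak(1) + like(1) + your(1) + voice(1) = 5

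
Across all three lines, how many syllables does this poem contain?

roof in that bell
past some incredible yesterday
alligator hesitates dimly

Line 1: roof (1), in (1), that (1), bell (1) → 4
Line 2: past (1), some (1), incredible (4), yesterday (3) → 9
Line 3: alligator (4), hesitates (3), dimly (2) → 9
Total: 4 + 9 + 9 = 22

22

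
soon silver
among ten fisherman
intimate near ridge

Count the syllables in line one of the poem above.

Line one: soon (1), silver (2) → 3

3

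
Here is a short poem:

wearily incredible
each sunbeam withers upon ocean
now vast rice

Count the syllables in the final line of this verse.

3

The final line: now(1) + vast(1) + rice(1) = 3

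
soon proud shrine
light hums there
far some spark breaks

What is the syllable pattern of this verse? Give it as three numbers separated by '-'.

Line 1: soon (1), proud (1), shrine (1) → 3
Line 2: light (1), hums (1), there (1) → 3
Line 3: far (1), some (1), spark (1), breaks (1) → 4

3-3-4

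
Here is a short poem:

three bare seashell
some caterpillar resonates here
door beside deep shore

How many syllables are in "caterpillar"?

4

"caterpillar" has 4 syllables.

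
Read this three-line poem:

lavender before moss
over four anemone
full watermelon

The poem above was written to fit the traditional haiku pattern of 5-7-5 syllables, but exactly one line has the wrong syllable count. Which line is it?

Line 1: "lavender before moss": 3+2+1 = 6 (expected 5)
Line 2: "over four anemone": 2+1+4 = 7 ✓
Line 3: "full watermelon": 1+4 = 5 ✓

The first line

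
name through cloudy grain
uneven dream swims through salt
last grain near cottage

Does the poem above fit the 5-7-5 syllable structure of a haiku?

Line 1: name(1) + through(1) + cloudy(2) + grain(1) = 5 ✓
Line 2: uneven(3) + dream(1) + swims(1) + through(1) + salt(1) = 7 ✓
Line 3: last(1) + grain(1) + near(1) + cottage(2) = 5 ✓

Yes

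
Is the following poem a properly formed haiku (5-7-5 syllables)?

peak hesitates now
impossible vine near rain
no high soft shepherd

Yes

Line 1: peak(1) + hesitates(3) + now(1) = 5 ✓
Line 2: impossible(4) + vine(1) + near(1) + rain(1) = 7 ✓
Line 3: no(1) + high(1) + soft(1) + shepherd(2) = 5 ✓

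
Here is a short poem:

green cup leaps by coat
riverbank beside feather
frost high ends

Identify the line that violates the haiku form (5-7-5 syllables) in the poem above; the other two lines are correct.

Line 1: "green cup leaps by coat": 1+1+1+1+1 = 5 ✓
Line 2: "riverbank beside feather": 3+2+2 = 7 ✓
Line 3: "frost high ends": 1+1+1 = 3 (expected 5)

Line 3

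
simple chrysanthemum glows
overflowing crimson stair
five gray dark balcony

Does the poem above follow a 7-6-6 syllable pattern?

Line 1: "simple chrysanthemum glows": 2+4+1 = 7 ✓
Line 2: "overflowing crimson stair": 4+2+1 = 7 (expected 6)
Line 3: "five gray dark balcony": 1+1+1+3 = 6 ✓

No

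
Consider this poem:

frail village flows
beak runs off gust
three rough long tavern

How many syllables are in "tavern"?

2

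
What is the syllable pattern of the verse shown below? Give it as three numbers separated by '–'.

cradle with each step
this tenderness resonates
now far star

5–7–3

Line 1: "cradle with each step": 2+1+1+1 = 5
Line 2: "this tenderness resonates": 1+3+3 = 7
Line 3: "now far star": 1+1+1 = 3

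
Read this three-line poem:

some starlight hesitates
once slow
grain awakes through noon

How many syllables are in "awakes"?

2

"awakes" has 2 syllables.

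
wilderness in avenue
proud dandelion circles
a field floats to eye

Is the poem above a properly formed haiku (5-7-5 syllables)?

Line 1: wilderness(3) + in(1) + avenue(3) = 7 (expected 5)
Line 2: proud(1) + dandelion(4) + circles(2) = 7 ✓
Line 3: a(1) + field(1) + floats(1) + to(1) + eye(1) = 5 ✓

No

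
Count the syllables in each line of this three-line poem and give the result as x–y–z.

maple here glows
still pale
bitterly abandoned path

Line 1: "maple here glows": 2+1+1 = 4
Line 2: "still pale": 1+1 = 2
Line 3: "bitterly abandoned path": 3+3+1 = 7

4–2–7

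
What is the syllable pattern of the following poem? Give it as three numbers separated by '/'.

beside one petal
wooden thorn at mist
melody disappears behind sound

5/5/9

Line 1: beside(2) + one(1) + petal(2) = 5
Line 2: wooden(2) + thorn(1) + at(1) + mist(1) = 5
Line 3: melody(3) + disappears(3) + behind(2) + sound(1) = 9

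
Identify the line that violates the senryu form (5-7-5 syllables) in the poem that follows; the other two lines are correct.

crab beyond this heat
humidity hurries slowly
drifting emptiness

The second line

Line 1: crab(1) + beyond(2) + this(1) + heat(1) = 5 ✓
Line 2: humidity(4) + hurries(2) + slowly(2) = 8 (expected 7)
Line 3: drifting(2) + emptiness(3) = 5 ✓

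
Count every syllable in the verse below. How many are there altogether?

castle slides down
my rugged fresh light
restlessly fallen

Line 1: castle (2), slides (1), down (1) → 4
Line 2: my (1), rugged (2), fresh (1), light (1) → 5
Line 3: restlessly (3), fallen (2) → 5
Total: 4 + 5 + 5 = 14

14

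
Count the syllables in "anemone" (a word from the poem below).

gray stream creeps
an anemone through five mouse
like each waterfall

4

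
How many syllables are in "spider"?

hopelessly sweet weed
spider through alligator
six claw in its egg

2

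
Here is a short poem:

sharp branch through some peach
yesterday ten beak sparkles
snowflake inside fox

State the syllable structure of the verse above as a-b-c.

5-7-5

Line 1: sharp(1) + branch(1) + through(1) + some(1) + peach(1) = 5
Line 2: yesterday(3) + ten(1) + beak(1) + sparkles(2) = 7
Line 3: snowflake(2) + inside(2) + fox(1) = 5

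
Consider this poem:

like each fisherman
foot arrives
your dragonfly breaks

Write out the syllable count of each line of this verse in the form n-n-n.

Line 1: like (1), each (1), fisherman (3) → 5
Line 2: foot (1), arrives (2) → 3
Line 3: your (1), dragonfly (3), breaks (1) → 5

5-3-5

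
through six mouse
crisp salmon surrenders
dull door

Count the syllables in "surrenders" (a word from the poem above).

3

"surrenders" has 3 syllables.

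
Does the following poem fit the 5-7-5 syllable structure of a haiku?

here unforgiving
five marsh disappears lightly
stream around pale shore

Line 1: here(1) + unforgiving(4) = 5 ✓
Line 2: five(1) + marsh(1) + disappears(3) + lightly(2) = 7 ✓
Line 3: stream(1) + around(2) + pale(1) + shore(1) = 5 ✓

Yes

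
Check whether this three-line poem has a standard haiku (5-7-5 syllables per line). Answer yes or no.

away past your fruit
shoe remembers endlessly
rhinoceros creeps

Yes

Line 1: away (2), past (1), your (1), fruit (1) → 5 ✓
Line 2: shoe (1), remembers (3), endlessly (3) → 7 ✓
Line 3: rhinoceros (4), creeps (1) → 5 ✓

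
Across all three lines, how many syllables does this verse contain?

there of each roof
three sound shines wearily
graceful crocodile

15

Line 1: there(1) + of(1) + each(1) + roof(1) = 4
Line 2: three(1) + sound(1) + shines(1) + wearily(3) = 6
Line 3: graceful(2) + crocodile(3) = 5
Total: 4 + 6 + 5 = 15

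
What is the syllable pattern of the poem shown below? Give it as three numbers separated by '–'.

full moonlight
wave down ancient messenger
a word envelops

3–7–5

Line 1: full (1), moonlight (2) → 3
Line 2: wave (1), down (1), ancient (2), messenger (3) → 7
Line 3: a (1), word (1), envelops (3) → 5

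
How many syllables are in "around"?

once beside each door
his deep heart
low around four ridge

"around" has 2 syllables.

2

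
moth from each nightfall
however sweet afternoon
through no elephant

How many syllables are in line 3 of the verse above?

5

Line 3: "through no elephant": 1+1+3 = 5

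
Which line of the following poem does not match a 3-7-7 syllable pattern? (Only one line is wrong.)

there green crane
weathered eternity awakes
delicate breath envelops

Line 1: "there green crane": 1+1+1 = 3 ✓
Line 2: "weathered eternity awakes": 2+4+2 = 8 (expected 7)
Line 3: "delicate breath envelops": 3+1+3 = 7 ✓

Line 2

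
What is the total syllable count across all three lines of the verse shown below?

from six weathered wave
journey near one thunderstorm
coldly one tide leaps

Line 1: "from six weathered wave": 1+1+2+1 = 5
Line 2: "journey near one thunderstorm": 2+1+1+3 = 7
Line 3: "coldly one tide leaps": 2+1+1+1 = 5
Total: 5 + 7 + 5 = 17

17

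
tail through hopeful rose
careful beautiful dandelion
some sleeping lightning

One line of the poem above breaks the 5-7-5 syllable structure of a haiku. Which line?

Line 2

Line 1: tail (1), through (1), hopeful (2), rose (1) → 5 ✓
Line 2: careful (2), beautiful (3), dandelion (4) → 9 (expected 7)
Line 3: some (1), sleeping (2), lightning (2) → 5 ✓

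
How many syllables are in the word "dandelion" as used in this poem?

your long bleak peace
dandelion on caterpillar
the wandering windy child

4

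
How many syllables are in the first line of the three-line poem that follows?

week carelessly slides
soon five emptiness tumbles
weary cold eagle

5

The first line: week (1), carelessly (3), slides (1) → 5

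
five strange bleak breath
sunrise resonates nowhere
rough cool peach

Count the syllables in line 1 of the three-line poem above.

4

Line 1: five (1), strange (1), bleak (1), breath (1) → 4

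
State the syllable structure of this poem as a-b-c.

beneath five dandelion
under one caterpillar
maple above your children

Line 1: beneath (2), five (1), dandelion (4) → 7
Line 2: under (2), one (1), caterpillar (4) → 7
Line 3: maple (2), above (2), your (1), children (2) → 7

7-7-7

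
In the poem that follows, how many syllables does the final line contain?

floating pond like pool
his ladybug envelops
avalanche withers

The final line: "avalanche withers": 3+2 = 5

5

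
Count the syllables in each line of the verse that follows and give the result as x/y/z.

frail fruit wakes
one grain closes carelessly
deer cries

3/7/2

Line 1: frail(1) + fruit(1) + wakes(1) = 3
Line 2: one(1) + grain(1) + closes(2) + carelessly(3) = 7
Line 3: deer(1) + cries(1) = 2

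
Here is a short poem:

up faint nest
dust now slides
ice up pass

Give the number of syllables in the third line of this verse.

3

The third line: ice (1), up (1), pass (1) → 3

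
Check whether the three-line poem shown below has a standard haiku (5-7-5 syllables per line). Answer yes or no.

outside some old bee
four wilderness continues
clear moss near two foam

Line 1: outside (2), some (1), old (1), bee (1) → 5 ✓
Line 2: four (1), wilderness (3), continues (3) → 7 ✓
Line 3: clear (1), moss (1), near (1), two (1), foam (1) → 5 ✓

Yes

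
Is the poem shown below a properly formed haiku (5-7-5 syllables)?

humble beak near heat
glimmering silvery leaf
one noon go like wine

Line 1: humble(2) + beak(1) + near(1) + heat(1) = 5 ✓
Line 2: glimmering(3) + silvery(3) + leaf(1) = 7 ✓
Line 3: one(1) + noon(1) + go(1) + like(1) + wine(1) = 5 ✓

Yes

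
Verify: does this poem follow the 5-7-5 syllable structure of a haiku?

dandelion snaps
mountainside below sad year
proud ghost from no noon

Line 1: dandelion (4), snaps (1) → 5 ✓
Line 2: mountainside (3), below (2), sad (1), year (1) → 7 ✓
Line 3: proud (1), ghost (1), from (1), no (1), noon (1) → 5 ✓

Yes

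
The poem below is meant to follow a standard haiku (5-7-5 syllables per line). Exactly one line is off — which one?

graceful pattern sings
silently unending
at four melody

The second line

Line 1: graceful (2), pattern (2), sings (1) → 5 ✓
Line 2: silently (3), unending (3) → 6 (expected 7)
Line 3: at (1), four (1), melody (3) → 5 ✓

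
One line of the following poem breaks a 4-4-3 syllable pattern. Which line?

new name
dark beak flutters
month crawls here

Line 1: "new name": 1+1 = 2 (expected 4)
Line 2: "dark beak flutters": 1+1+2 = 4 ✓
Line 3: "month crawls here": 1+1+1 = 3 ✓

Line 1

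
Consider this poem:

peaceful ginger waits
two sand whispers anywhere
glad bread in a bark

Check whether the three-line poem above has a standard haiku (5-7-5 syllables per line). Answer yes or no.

Line 1: peaceful (2), ginger (2), waits (1) → 5 ✓
Line 2: two (1), sand (1), whispers (2), anywhere (3) → 7 ✓
Line 3: glad (1), bread (1), in (1), a (1), bark (1) → 5 ✓

Yes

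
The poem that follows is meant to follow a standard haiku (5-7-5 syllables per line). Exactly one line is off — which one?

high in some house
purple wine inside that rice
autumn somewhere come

The first line

Line 1: "high in some house": 1+1+1+1 = 4 (expected 5)
Line 2: "purple wine inside that rice": 2+1+2+1+1 = 7 ✓
Line 3: "autumn somewhere come": 2+2+1 = 5 ✓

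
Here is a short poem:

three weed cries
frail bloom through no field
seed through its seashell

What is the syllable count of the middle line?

The middle line: frail(1) + bloom(1) + through(1) + no(1) + field(1) = 5

5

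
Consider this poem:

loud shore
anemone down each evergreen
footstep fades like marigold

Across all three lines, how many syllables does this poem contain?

18

Line 1: loud (1), shore (1) → 2
Line 2: anemone (4), down (1), each (1), evergreen (3) → 9
Line 3: footstep (2), fades (1), like (1), marigold (3) → 7
Total: 2 + 9 + 7 = 18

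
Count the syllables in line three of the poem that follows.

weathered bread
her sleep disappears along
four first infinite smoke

6

Line three: four (1), first (1), infinite (3), smoke (1) → 6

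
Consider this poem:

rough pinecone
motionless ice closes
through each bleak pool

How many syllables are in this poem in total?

13

Line 1: rough (1), pinecone (2) → 3
Line 2: motionless (3), ice (1), closes (2) → 6
Line 3: through (1), each (1), bleak (1), pool (1) → 4
Total: 3 + 6 + 4 = 13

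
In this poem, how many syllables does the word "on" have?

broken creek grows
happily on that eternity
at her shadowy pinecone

1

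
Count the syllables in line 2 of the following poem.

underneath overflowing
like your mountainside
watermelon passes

5

Line 2: like (1), your (1), mountainside (3) → 5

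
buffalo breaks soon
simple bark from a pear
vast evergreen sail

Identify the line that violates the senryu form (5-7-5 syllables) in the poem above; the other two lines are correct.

The second line

Line 1: "buffalo breaks soon": 3+1+1 = 5 ✓
Line 2: "simple bark from a pear": 2+1+1+1+1 = 6 (expected 7)
Line 3: "vast evergreen sail": 1+3+1 = 5 ✓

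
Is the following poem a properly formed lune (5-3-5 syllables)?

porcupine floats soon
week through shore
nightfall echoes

Line 1: porcupine (3), floats (1), soon (1) → 5 ✓
Line 2: week (1), through (1), shore (1) → 3 ✓
Line 3: nightfall (2), echoes (2) → 4 (expected 5)

No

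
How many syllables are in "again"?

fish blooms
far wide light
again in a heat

"again" has 2 syllables.

2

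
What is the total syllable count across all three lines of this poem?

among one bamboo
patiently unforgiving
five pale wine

Line 1: among(2) + one(1) + bamboo(2) = 5
Line 2: patiently(3) + unforgiving(4) = 7
Line 3: five(1) + pale(1) + wine(1) = 3
Total: 5 + 7 + 3 = 15

15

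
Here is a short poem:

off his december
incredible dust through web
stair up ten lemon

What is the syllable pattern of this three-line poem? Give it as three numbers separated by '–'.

5–7–5

Line 1: off(1) + his(1) + december(3) = 5
Line 2: incredible(4) + dust(1) + through(1) + web(1) = 7
Line 3: stair(1) + up(1) + ten(1) + lemon(2) = 5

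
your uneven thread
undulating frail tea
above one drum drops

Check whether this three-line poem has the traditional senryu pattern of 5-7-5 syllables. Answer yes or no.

Line 1: your (1), uneven (3), thread (1) → 5 ✓
Line 2: undulating (4), frail (1), tea (1) → 6 (expected 7)
Line 3: above (2), one (1), drum (1), drops (1) → 5 ✓

No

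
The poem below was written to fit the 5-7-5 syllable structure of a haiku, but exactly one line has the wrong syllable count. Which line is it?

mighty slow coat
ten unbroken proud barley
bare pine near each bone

The first line

Line 1: "mighty slow coat": 2+1+1 = 4 (expected 5)
Line 2: "ten unbroken proud barley": 1+3+1+2 = 7 ✓
Line 3: "bare pine near each bone": 1+1+1+1+1 = 5 ✓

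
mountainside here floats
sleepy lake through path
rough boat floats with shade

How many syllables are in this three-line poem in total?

Line 1: "mountainside here floats": 3+1+1 = 5
Line 2: "sleepy lake through path": 2+1+1+1 = 5
Line 3: "rough boat floats with shade": 1+1+1+1+1 = 5
Total: 5 + 5 + 5 = 15

15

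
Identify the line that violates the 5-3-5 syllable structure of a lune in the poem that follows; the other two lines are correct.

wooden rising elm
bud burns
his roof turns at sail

Line 1: wooden (2), rising (2), elm (1) → 5 ✓
Line 2: bud (1), burns (1) → 2 (expected 3)
Line 3: his (1), roof (1), turns (1), at (1), sail (1) → 5 ✓

The second line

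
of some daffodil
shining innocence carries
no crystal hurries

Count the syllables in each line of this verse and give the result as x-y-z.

Line 1: of(1) + some(1) + daffodil(3) = 5
Line 2: shining(2) + innocence(3) + carries(2) = 7
Line 3: no(1) + crystal(2) + hurries(2) = 5

5-7-5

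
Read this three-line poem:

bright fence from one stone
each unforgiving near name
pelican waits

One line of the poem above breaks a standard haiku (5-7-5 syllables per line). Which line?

Line 1: bright(1) + fence(1) + from(1) + one(1) + stone(1) = 5 ✓
Line 2: each(1) + unforgiving(4) + near(1) + name(1) = 7 ✓
Line 3: pelican(3) + waits(1) = 4 (expected 5)

Line 3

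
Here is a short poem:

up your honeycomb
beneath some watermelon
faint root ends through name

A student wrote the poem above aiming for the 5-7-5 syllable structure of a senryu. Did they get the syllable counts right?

Yes

Line 1: up (1), your (1), honeycomb (3) → 5 ✓
Line 2: beneath (2), some (1), watermelon (4) → 7 ✓
Line 3: faint (1), root (1), ends (1), through (1), name (1) → 5 ✓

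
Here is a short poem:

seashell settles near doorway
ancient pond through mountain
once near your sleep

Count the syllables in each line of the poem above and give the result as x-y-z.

7-6-4

Line 1: seashell(2) + settles(2) + near(1) + doorway(2) = 7
Line 2: ancient(2) + pond(1) + through(1) + mountain(2) = 6
Line 3: once(1) + near(1) + your(1) + sleep(1) = 4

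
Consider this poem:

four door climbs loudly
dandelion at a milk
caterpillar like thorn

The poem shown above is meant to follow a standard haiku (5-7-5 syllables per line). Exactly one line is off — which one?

Line 3

Line 1: four(1) + door(1) + climbs(1) + loudly(2) = 5 ✓
Line 2: dandelion(4) + at(1) + a(1) + milk(1) = 7 ✓
Line 3: caterpillar(4) + like(1) + thorn(1) = 6 (expected 5)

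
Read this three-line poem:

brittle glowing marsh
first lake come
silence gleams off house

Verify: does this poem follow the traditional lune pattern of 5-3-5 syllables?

Line 1: "brittle glowing marsh": 2+2+1 = 5 ✓
Line 2: "first lake come": 1+1+1 = 3 ✓
Line 3: "silence gleams off house": 2+1+1+1 = 5 ✓

Yes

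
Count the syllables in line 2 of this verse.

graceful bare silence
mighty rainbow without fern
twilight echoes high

7

Line 2: mighty(2) + rainbow(2) + without(2) + fern(1) = 7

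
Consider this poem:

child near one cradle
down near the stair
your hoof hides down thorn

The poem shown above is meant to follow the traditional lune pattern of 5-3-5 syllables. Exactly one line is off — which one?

Line 1: "child near one cradle": 1+1+1+2 = 5 ✓
Line 2: "down near the stair": 1+1+1+1 = 4 (expected 3)
Line 3: "your hoof hides down thorn": 1+1+1+1+1 = 5 ✓

The second line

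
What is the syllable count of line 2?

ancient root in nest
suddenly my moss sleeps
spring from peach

Line 2: suddenly (3), my (1), moss (1), sleeps (1) → 6

6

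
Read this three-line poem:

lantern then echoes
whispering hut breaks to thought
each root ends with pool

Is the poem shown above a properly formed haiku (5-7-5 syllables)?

Yes

Line 1: lantern (2), then (1), echoes (2) → 5 ✓
Line 2: whispering (3), hut (1), breaks (1), to (1), thought (1) → 7 ✓
Line 3: each (1), root (1), ends (1), with (1), pool (1) → 5 ✓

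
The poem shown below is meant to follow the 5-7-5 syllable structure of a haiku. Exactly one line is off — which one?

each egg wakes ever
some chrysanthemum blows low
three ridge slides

Line 1: "each egg wakes ever": 1+1+1+2 = 5 ✓
Line 2: "some chrysanthemum blows low": 1+4+1+1 = 7 ✓
Line 3: "three ridge slides": 1+1+1 = 3 (expected 5)

Line 3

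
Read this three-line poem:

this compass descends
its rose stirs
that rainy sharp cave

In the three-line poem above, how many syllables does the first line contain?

5

The first line: this (1), compass (2), descends (2) → 5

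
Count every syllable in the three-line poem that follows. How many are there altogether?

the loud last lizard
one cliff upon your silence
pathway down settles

17

Line 1: "the loud last lizard": 1+1+1+2 = 5
Line 2: "one cliff upon your silence": 1+1+2+1+2 = 7
Line 3: "pathway down settles": 2+1+2 = 5
Total: 5 + 7 + 5 = 17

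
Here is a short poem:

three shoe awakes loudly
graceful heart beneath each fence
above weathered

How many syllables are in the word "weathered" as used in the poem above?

2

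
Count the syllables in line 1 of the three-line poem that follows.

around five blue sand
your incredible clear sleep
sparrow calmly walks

Line 1: around(2) + five(1) + blue(1) + sand(1) = 5

5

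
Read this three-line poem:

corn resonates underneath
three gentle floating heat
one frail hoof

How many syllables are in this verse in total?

16

Line 1: corn (1), resonates (3), underneath (3) → 7
Line 2: three (1), gentle (2), floating (2), heat (1) → 6
Line 3: one (1), frail (1), hoof (1) → 3
Total: 7 + 6 + 3 = 16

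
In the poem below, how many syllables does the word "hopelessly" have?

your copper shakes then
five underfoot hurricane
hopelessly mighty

"hopelessly" has 3 syllables.

3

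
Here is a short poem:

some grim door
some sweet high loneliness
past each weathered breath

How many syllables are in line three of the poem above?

Line three: past (1), each (1), weathered (2), breath (1) → 5

5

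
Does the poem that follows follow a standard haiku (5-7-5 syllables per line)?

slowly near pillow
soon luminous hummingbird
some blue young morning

Yes

Line 1: slowly (2), near (1), pillow (2) → 5 ✓
Line 2: soon (1), luminous (3), hummingbird (3) → 7 ✓
Line 3: some (1), blue (1), young (1), morning (2) → 5 ✓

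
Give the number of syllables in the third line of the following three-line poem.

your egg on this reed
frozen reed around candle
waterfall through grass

The third line: "waterfall through grass": 3+1+1 = 5

5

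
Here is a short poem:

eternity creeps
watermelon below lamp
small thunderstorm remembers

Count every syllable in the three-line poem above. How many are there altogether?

19

Line 1: "eternity creeps": 4+1 = 5
Line 2: "watermelon below lamp": 4+2+1 = 7
Line 3: "small thunderstorm remembers": 1+3+3 = 7
Total: 5 + 7 + 7 = 19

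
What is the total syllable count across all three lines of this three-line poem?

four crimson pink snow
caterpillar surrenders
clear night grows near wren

17

Line 1: "four crimson pink snow": 1+2+1+1 = 5
Line 2: "caterpillar surrenders": 4+3 = 7
Line 3: "clear night grows near wren": 1+1+1+1+1 = 5
Total: 5 + 7 + 5 = 17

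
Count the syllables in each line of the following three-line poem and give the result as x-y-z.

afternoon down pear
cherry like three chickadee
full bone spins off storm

Line 1: "afternoon down pear": 3+1+1 = 5
Line 2: "cherry like three chickadee": 2+1+1+3 = 7
Line 3: "full bone spins off storm": 1+1+1+1+1 = 5

5-7-5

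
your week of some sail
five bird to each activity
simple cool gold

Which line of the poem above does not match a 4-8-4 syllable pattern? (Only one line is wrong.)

The first line

Line 1: your(1) + week(1) + of(1) + some(1) + sail(1) = 5 (expected 4)
Line 2: five(1) + bird(1) + to(1) + each(1) + activity(4) = 8 ✓
Line 3: simple(2) + cool(1) + gold(1) = 4 ✓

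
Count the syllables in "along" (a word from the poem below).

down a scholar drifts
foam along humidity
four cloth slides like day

2

"along" has 2 syllables.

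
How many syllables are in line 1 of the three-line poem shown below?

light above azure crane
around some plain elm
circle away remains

6

Line 1: light (1), above (2), azure (2), crane (1) → 6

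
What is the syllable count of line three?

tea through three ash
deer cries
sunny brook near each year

Line three: "sunny brook near each year": 2+1+1+1+1 = 6

6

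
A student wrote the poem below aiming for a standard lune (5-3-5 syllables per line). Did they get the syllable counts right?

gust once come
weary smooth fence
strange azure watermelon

No

Line 1: "gust once come": 1+1+1 = 3 (expected 5)
Line 2: "weary smooth fence": 2+1+1 = 4 (expected 3)
Line 3: "strange azure watermelon": 1+2+4 = 7 (expected 5)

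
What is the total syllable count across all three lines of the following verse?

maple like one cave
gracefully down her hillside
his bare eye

Line 1: "maple like one cave": 2+1+1+1 = 5
Line 2: "gracefully down her hillside": 3+1+1+2 = 7
Line 3: "his bare eye": 1+1+1 = 3
Total: 5 + 7 + 3 = 15

15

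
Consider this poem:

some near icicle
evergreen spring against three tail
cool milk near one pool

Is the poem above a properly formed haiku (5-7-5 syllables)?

Line 1: some (1), near (1), icicle (3) → 5 ✓
Line 2: evergreen (3), spring (1), against (2), three (1), tail (1) → 8 (expected 7)
Line 3: cool (1), milk (1), near (1), one (1), pool (1) → 5 ✓

No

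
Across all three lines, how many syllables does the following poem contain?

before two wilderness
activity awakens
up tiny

16

Line 1: before (2), two (1), wilderness (3) → 6
Line 2: activity (4), awakens (3) → 7
Line 3: up (1), tiny (2) → 3
Total: 6 + 7 + 3 = 16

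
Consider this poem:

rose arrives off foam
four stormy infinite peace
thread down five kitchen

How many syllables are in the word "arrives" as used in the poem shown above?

"arrives" has 2 syllables.

2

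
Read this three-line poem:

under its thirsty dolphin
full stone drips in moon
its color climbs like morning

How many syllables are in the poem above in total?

19

Line 1: under (2), its (1), thirsty (2), dolphin (2) → 7
Line 2: full (1), stone (1), drips (1), in (1), moon (1) → 5
Line 3: its (1), color (2), climbs (1), like (1), morning (2) → 7
Total: 7 + 5 + 7 = 19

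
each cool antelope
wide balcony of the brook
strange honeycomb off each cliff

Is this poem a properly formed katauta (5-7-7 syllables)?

Yes

Line 1: "each cool antelope": 1+1+3 = 5 ✓
Line 2: "wide balcony of the brook": 1+3+1+1+1 = 7 ✓
Line 3: "strange honeycomb off each cliff": 1+3+1+1+1 = 7 ✓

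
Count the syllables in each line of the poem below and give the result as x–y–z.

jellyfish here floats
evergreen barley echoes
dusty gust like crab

5–7–5

Line 1: jellyfish (3), here (1), floats (1) → 5
Line 2: evergreen (3), barley (2), echoes (2) → 7
Line 3: dusty (2), gust (1), like (1), crab (1) → 5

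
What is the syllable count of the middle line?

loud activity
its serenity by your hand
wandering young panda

8

The middle line: "its serenity by your hand": 1+4+1+1+1 = 8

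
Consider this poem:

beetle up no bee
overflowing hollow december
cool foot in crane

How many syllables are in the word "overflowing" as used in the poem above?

4

"overflowing" has 4 syllables.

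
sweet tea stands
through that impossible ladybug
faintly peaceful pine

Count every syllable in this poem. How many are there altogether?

17

Line 1: sweet(1) + tea(1) + stands(1) = 3
Line 2: through(1) + that(1) + impossible(4) + ladybug(3) = 9
Line 3: faintly(2) + peaceful(2) + pine(1) = 5
Total: 3 + 9 + 5 = 17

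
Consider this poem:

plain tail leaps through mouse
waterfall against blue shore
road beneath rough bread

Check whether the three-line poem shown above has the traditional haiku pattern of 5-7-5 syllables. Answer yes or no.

Line 1: "plain tail leaps through mouse": 1+1+1+1+1 = 5 ✓
Line 2: "waterfall against blue shore": 3+2+1+1 = 7 ✓
Line 3: "road beneath rough bread": 1+2+1+1 = 5 ✓

Yes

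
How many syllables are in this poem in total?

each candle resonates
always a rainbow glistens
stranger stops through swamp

18

Line 1: each(1) + candle(2) + resonates(3) = 6
Line 2: always(2) + a(1) + rainbow(2) + glistens(2) = 7
Line 3: stranger(2) + stops(1) + through(1) + swamp(1) = 5
Total: 6 + 7 + 5 = 18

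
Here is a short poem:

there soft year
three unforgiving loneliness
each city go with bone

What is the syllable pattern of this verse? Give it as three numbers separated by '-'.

3-8-6

Line 1: there (1), soft (1), year (1) → 3
Line 2: three (1), unforgiving (4), loneliness (3) → 8
Line 3: each (1), city (2), go (1), with (1), bone (1) → 6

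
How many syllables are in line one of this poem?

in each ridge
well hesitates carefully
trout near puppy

3

Line one: in (1), each (1), ridge (1) → 3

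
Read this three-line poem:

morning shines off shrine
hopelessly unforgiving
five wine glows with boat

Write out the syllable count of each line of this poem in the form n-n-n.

5-7-5

Line 1: morning (2), shines (1), off (1), shrine (1) → 5
Line 2: hopelessly (3), unforgiving (4) → 7
Line 3: five (1), wine (1), glows (1), with (1), boat (1) → 5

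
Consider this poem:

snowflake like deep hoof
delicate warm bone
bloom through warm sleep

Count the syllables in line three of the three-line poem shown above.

Line three: "bloom through warm sleep": 1+1+1+1 = 4

4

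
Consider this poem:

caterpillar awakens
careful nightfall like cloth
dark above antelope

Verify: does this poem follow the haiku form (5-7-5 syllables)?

No

Line 1: "caterpillar awakens": 4+3 = 7 (expected 5)
Line 2: "careful nightfall like cloth": 2+2+1+1 = 6 (expected 7)
Line 3: "dark above antelope": 1+2+3 = 6 (expected 5)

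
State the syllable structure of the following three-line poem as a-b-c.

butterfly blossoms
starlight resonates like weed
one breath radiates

5-7-5

Line 1: "butterfly blossoms": 3+2 = 5
Line 2: "starlight resonates like weed": 2+3+1+1 = 7
Line 3: "one breath radiates": 1+1+3 = 5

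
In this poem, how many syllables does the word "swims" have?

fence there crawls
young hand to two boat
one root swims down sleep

1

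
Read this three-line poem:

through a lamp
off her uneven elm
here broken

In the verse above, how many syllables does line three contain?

Line three: "here broken": 1+2 = 3

3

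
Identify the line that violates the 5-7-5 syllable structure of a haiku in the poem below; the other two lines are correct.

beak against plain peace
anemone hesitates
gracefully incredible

Line 1: beak(1) + against(2) + plain(1) + peace(1) = 5 ✓
Line 2: anemone(4) + hesitates(3) = 7 ✓
Line 3: gracefully(3) + incredible(4) = 7 (expected 5)

The third line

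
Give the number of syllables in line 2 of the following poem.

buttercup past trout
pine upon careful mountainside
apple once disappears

8

Line 2: "pine upon careful mountainside": 1+2+2+3 = 8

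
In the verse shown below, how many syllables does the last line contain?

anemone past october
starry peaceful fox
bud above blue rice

The last line: "bud above blue rice": 1+2+1+1 = 5

5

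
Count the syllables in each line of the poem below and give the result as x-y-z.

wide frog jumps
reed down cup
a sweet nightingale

3-3-5

Line 1: wide(1) + frog(1) + jumps(1) = 3
Line 2: reed(1) + down(1) + cup(1) = 3
Line 3: a(1) + sweet(1) + nightingale(3) = 5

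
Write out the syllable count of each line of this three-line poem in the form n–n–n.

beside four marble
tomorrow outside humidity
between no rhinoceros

5–9–7

Line 1: beside (2), four (1), marble (2) → 5
Line 2: tomorrow (3), outside (2), humidity (4) → 9
Line 3: between (2), no (1), rhinoceros (4) → 7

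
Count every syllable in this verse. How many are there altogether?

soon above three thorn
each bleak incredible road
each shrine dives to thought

17

Line 1: soon(1) + above(2) + three(1) + thorn(1) = 5
Line 2: each(1) + bleak(1) + incredible(4) + road(1) = 7
Line 3: each(1) + shrine(1) + dives(1) + to(1) + thought(1) = 5
Total: 5 + 7 + 5 = 17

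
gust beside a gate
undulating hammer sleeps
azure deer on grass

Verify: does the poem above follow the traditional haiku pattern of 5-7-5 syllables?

Line 1: "gust beside a gate": 1+2+1+1 = 5 ✓
Line 2: "undulating hammer sleeps": 4+2+1 = 7 ✓
Line 3: "azure deer on grass": 2+1+1+1 = 5 ✓

Yes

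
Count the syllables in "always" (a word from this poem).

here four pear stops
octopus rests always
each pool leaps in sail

2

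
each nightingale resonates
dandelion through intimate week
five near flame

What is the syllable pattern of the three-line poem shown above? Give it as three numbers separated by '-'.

7-9-3

Line 1: each(1) + nightingale(3) + resonates(3) = 7
Line 2: dandelion(4) + through(1) + intimate(3) + week(1) = 9
Line 3: five(1) + near(1) + flame(1) = 3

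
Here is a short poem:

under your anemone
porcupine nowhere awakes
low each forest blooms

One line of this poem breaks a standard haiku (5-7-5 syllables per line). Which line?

Line 1: "under your anemone": 2+1+4 = 7 (expected 5)
Line 2: "porcupine nowhere awakes": 3+2+2 = 7 ✓
Line 3: "low each forest blooms": 1+1+2+1 = 5 ✓

Line 1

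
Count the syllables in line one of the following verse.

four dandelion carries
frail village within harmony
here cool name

7

Line one: four (1), dandelion (4), carries (2) → 7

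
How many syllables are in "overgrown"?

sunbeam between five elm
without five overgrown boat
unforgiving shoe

3

"overgrown" has 3 syllables.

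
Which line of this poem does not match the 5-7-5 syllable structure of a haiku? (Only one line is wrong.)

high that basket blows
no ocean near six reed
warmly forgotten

Line 1: high (1), that (1), basket (2), blows (1) → 5 ✓
Line 2: no (1), ocean (2), near (1), six (1), reed (1) → 6 (expected 7)
Line 3: warmly (2), forgotten (3) → 5 ✓

The second line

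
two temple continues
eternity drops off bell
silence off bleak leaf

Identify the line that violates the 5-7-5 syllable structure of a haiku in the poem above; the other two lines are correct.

Line 1

Line 1: two (1), temple (2), continues (3) → 6 (expected 5)
Line 2: eternity (4), drops (1), off (1), bell (1) → 7 ✓
Line 3: silence (2), off (1), bleak (1), leaf (1) → 5 ✓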